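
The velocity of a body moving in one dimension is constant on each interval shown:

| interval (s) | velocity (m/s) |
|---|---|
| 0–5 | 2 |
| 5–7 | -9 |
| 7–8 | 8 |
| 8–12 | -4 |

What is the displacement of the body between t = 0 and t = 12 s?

Net displacement equals the area under the velocity-time graph (areas below the axis count negative).
0–5 s: 2 × 5 = 10 m
5–7 s: -9 × 2 = -18 m
7–8 s: 8 × 1 = 8 m
8–12 s: -4 × 4 = -16 m
Net displacement = -16 m

-16 m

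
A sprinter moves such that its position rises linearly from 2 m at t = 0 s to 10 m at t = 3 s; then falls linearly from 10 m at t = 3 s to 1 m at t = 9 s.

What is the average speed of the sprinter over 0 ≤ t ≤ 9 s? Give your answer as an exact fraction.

17/9 m/s

Average speed = (total path length)/(elapsed time); on a piecewise-linear x-t graph the path length is Σ|Δx|.
0–3 s: |Δx| = |10 − 2| = 8 m
3–9 s: |Δx| = |1 − 10| = 9 m
Total path = 17 m; average speed = 17/9 = 17/9 m/s.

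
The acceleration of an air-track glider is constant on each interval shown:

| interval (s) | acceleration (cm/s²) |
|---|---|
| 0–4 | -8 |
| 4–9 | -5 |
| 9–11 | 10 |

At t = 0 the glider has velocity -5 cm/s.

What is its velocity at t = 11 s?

Δv equals the area under the a-t graph; then v = v₀ + Δv.
0–4 s: -8 × 4 = -32 cm/s
4–9 s: -5 × 5 = -25 cm/s
9–11 s: 10 × 2 = 20 cm/s
Δv = -37 cm/s, so v(11) = -5 + (-37) = -42 cm/s.

-42 cm/s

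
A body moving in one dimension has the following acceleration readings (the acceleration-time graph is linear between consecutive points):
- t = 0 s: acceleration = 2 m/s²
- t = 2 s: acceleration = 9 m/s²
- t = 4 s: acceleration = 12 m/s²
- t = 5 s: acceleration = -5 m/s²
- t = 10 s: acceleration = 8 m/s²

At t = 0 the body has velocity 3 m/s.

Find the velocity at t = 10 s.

Δv equals the area under the a-t graph; then v = v₀ + Δv.
0–2 s: ½(2 + 9)(2) = 11 m/s
2–4 s: ½(9 + 12)(2) = 21 m/s
4–5 s: ½(12 + -5)(1) = 3.5 m/s
5–10 s: ½(-5 + 8)(5) = 7.5 m/s
Δv = 43 m/s, so v(10) = 3 + (43) = 46 m/s.

46 m/s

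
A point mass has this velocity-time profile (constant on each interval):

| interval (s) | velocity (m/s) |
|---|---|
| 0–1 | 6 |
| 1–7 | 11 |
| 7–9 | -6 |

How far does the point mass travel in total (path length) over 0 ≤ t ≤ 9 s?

84 m

Distance (not displacement) is the total path length: add the absolute areas under v-t.
0–1 s: |6| × 1 = 6 m
1–7 s: |11| × 6 = 66 m
7–9 s: |-6| × 2 = 12 m
Total distance = 84 m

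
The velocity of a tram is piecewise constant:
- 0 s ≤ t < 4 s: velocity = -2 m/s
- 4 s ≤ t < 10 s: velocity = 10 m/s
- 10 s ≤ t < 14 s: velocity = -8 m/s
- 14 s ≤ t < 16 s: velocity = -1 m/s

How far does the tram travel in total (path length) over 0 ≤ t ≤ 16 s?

Distance (not displacement) is the total path length: add the absolute areas under v-t.
0–4 s: |-2| × 4 = 8 m
4–10 s: |10| × 6 = 60 m
10–14 s: |-8| × 4 = 32 m
14–16 s: |-1| × 2 = 2 m
Total distance = 102 m

102 m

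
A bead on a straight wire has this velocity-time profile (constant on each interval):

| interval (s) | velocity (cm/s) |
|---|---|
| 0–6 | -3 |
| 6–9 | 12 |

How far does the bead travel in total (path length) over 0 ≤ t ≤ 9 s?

54 cm

Distance (not displacement) is the total path length: add the absolute areas under v-t.
0–6 s: |-3| × 6 = 18 cm
6–9 s: |12| × 3 = 36 cm
Total distance = 54 cm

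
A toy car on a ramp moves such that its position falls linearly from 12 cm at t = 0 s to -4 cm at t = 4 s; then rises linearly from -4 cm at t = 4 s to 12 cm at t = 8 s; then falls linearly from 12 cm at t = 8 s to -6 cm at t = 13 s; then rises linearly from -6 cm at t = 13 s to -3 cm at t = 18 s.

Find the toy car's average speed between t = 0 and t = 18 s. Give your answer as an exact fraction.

53/18 cm/s

Average speed = (total path length)/(elapsed time); on a piecewise-linear x-t graph the path length is Σ|Δx|.
0–4 s: |Δx| = |-4 − 12| = 16 cm
4–8 s: |Δx| = |12 − -4| = 16 cm
8–13 s: |Δx| = |-6 − 12| = 18 cm
13–18 s: |Δx| = |-3 − -6| = 3 cm
Total path = 53 cm; average speed = 53/18 = 53/18 cm/s.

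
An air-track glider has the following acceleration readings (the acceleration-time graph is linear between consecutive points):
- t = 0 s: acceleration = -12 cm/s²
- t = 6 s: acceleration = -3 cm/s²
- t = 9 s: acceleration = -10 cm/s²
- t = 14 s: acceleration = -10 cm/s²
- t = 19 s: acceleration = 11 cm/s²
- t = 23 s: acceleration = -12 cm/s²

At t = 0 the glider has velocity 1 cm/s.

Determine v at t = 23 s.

-113 cm/s

Δv equals the area under the a-t graph; then v = v₀ + Δv.
0–6 s: ½(-12 + -3)(6) = -45 cm/s
6–9 s: ½(-3 + -10)(3) = -19.5 cm/s
9–14 s: -10 × 5 = -50 cm/s
14–19 s: ½(-10 + 11)(5) = 2.5 cm/s
19–23 s: ½(11 + -12)(4) = -2 cm/s
Δv = -114 cm/s, so v(23) = 1 + (-114) = -113 cm/s.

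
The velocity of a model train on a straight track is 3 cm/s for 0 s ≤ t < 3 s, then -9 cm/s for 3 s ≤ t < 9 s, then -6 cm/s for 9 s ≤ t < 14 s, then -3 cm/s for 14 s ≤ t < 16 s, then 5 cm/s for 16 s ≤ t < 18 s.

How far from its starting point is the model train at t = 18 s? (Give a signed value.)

-71 cm

Displacement is the signed area under the v-t curve.
0–3 s: 3 × 3 = 9 cm
3–9 s: -9 × 6 = -54 cm
9–14 s: -6 × 5 = -30 cm
14–16 s: -3 × 2 = -6 cm
16–18 s: 5 × 2 = 10 cm
Net displacement = -71 cm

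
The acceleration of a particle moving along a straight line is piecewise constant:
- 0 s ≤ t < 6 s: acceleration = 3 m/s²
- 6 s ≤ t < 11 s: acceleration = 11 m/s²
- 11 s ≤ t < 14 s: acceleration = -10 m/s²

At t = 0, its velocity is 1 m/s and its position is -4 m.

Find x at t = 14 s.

465.5 m

On each constant-a segment, Δv = aΔt and Δx = v₀Δt + ½aΔt²; chain segment to segment.
0–6 s: v starts 1 m/s; Δx = 1·6 + ½·3·6² = 60 m; v ends 19 m/s.
6–11 s: v starts 19 m/s; Δx = 19·5 + ½·11·5² = 232.5 m; v ends 74 m/s.
11–14 s: v starts 74 m/s; Δx = 74·3 + ½·-10·3² = 177 m; v ends 44 m/s.
x(14) = -4 + Σ Δx = 465.5 m.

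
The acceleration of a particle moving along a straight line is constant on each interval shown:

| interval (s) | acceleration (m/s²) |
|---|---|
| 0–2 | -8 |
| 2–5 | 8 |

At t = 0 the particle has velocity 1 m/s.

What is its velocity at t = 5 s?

9 m/s

Δv equals the area under the a-t graph; then v = v₀ + Δv.
0–2 s: -8 × 2 = -16 m/s
2–5 s: 8 × 3 = 24 m/s
Δv = 8 m/s, so v(5) = 1 + (8) = 9 m/s.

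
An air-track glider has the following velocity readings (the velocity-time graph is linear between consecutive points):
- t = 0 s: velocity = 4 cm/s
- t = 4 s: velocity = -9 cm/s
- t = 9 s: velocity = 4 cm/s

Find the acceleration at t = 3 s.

Acceleration is the slope of the v-t graph on 0–4 s: (-9 − 4)/(4 − 0) = -3.25 cm/s².

-3.25 cm/s²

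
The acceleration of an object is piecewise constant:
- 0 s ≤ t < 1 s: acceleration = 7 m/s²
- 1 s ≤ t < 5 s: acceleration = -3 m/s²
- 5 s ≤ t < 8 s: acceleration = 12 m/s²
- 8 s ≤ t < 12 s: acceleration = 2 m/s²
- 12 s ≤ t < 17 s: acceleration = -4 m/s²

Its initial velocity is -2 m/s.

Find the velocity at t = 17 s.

Δv equals the area under the a-t graph; then v = v₀ + Δv.
0–1 s: 7 × 1 = 7 m/s
1–5 s: -3 × 4 = -12 m/s
5–8 s: 12 × 3 = 36 m/s
8–12 s: 2 × 4 = 8 m/s
12–17 s: -4 × 5 = -20 m/s
Δv = 19 m/s, so v(17) = -2 + (19) = 17 m/s.

17 m/s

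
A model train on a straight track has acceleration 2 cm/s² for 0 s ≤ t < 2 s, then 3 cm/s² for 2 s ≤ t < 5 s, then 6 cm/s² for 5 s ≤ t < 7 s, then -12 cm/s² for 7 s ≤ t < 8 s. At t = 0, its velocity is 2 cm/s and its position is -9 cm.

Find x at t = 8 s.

93.5 cm

On each constant-a segment, Δv = aΔt and Δx = v₀Δt + ½aΔt²; chain segment to segment.
0–2 s: v starts 2 cm/s; Δx = 2·2 + ½·2·2² = 8 cm; v ends 6 cm/s.
2–5 s: v starts 6 cm/s; Δx = 6·3 + ½·3·3² = 31.5 cm; v ends 15 cm/s.
5–7 s: v starts 15 cm/s; Δx = 15·2 + ½·6·2² = 42 cm; v ends 27 cm/s.
7–8 s: v starts 27 cm/s; Δx = 27·1 + ½·-12·1² = 21 cm; v ends 15 cm/s.
x(8) = -9 + Σ Δx = 93.5 cm.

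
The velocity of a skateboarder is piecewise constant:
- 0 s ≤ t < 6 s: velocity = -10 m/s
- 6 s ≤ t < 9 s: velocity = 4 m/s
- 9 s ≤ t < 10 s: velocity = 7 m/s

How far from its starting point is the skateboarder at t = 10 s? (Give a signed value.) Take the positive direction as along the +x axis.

Net displacement equals the area under the velocity-time graph (areas below the axis count negative).
0–6 s: -10 × 6 = -60 m
6–9 s: 4 × 3 = 12 m
9–10 s: 7 × 1 = 7 m
Net displacement = -41 m

-41 m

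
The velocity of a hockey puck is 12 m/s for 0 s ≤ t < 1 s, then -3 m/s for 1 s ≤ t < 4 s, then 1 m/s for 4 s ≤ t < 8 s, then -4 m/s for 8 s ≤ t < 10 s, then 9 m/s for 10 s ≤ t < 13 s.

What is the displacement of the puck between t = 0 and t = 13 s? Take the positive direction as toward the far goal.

Displacement is the signed area under the v-t curve.
0–1 s: 12 × 1 = 12 m
1–4 s: -3 × 3 = -9 m
4–8 s: 1 × 4 = 4 m
8–10 s: -4 × 2 = -8 m
10–13 s: 9 × 3 = 27 m
Net displacement = 26 m

26 m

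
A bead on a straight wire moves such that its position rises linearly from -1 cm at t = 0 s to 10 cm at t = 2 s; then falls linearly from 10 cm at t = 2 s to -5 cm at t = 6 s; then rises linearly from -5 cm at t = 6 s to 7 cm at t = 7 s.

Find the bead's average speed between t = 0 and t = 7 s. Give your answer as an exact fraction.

Average speed = (total path length)/(elapsed time); on a piecewise-linear x-t graph the path length is Σ|Δx|.
0–2 s: |Δx| = |10 − -1| = 11 cm
2–6 s: |Δx| = |-5 − 10| = 15 cm
6–7 s: |Δx| = |7 − -5| = 12 cm
Total path = 38 cm; average speed = 38/7 = 38/7 cm/s.

38/7 cm/s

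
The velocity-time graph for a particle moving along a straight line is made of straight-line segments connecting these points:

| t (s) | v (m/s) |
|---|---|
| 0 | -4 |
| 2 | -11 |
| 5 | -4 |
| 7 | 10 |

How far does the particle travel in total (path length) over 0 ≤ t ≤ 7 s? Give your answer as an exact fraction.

Total distance travelled is ∫|v| dt — sum the magnitudes of each area piece.
0–2 s: |½(-4 + -11)(2)| = 15 m
2–5 s: |½(-11 + -4)(3)| = 22.5 m
5–7 s: v = 0 at t = 39/7 s; triangle areas 8/7 + 50/7 = 58/7 m
Total distance = 641/14 m

641/14 m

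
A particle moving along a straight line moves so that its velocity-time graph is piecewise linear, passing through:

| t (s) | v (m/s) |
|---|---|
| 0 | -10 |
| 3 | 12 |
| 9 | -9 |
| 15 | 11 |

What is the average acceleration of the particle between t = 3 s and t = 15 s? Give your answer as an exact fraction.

Average acceleration = Δv/Δt = (11 − 12)/(15 − 3) = -1/12 m/s².

-1/12 m/s²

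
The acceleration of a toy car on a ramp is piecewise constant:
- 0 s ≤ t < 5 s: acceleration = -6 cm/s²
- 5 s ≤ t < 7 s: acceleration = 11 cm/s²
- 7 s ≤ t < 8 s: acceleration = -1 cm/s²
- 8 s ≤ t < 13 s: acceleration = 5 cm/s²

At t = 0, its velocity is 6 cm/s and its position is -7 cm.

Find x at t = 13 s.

On each constant-a segment, Δv = aΔt and Δx = v₀Δt + ½aΔt²; chain segment to segment.
0–5 s: v starts 6 cm/s; Δx = 6·5 + ½·-6·5² = -45 cm; v ends -24 cm/s.
5–7 s: v starts -24 cm/s; Δx = -24·2 + ½·11·2² = -26 cm; v ends -2 cm/s.
7–8 s: v starts -2 cm/s; Δx = -2·1 + ½·-1·1² = -2.5 cm; v ends -3 cm/s.
8–13 s: v starts -3 cm/s; Δx = -3·5 + ½·5·5² = 47.5 cm; v ends 22 cm/s.
x(13) = -7 + Σ Δx = -33 cm.

-33 cm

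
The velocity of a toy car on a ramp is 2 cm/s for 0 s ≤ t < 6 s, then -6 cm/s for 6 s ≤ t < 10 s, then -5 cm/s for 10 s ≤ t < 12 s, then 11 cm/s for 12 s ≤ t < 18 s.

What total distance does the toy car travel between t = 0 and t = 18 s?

Distance (not displacement) is the total path length: add the absolute areas under v-t.
0–6 s: |2| × 6 = 12 cm
6–10 s: |-6| × 4 = 24 cm
10–12 s: |-5| × 2 = 10 cm
12–18 s: |11| × 6 = 66 cm
Total distance = 112 cm

112 cm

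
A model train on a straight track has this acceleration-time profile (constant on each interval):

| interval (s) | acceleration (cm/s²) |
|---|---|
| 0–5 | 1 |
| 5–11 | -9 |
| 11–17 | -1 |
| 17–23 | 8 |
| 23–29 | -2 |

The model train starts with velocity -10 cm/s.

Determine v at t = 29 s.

Δv equals the area under the a-t graph; then v = v₀ + Δv.
0–5 s: 1 × 5 = 5 cm/s
5–11 s: -9 × 6 = -54 cm/s
11–17 s: -1 × 6 = -6 cm/s
17–23 s: 8 × 6 = 48 cm/s
23–29 s: -2 × 6 = -12 cm/s
Δv = -19 cm/s, so v(29) = -10 + (-19) = -29 cm/s.

-29 cm/s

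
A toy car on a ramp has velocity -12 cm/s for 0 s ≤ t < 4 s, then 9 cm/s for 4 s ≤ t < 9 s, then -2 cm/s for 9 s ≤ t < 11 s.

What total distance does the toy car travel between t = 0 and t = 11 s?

Distance (not displacement) is the total path length: add the absolute areas under v-t.
0–4 s: |-12| × 4 = 48 cm
4–9 s: |9| × 5 = 45 cm
9–11 s: |-2| × 2 = 4 cm
Total distance = 97 cm

97 cm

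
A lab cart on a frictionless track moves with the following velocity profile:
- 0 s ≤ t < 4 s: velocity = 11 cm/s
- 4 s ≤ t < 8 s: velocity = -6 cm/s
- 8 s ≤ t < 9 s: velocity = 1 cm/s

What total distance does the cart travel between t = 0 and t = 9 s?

69 cm

Total distance travelled is ∫|v| dt — sum the magnitudes of each area piece.
0–4 s: |11| × 4 = 44 cm
4–8 s: |-6| × 4 = 24 cm
8–9 s: |1| × 1 = 1 cm
Total distance = 69 cm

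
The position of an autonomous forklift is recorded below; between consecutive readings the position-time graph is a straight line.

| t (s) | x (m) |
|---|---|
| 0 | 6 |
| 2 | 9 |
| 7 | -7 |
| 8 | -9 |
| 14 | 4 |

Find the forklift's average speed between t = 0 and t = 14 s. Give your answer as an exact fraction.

17/7 m/s

Average speed = (total path length)/(elapsed time); on a piecewise-linear x-t graph the path length is Σ|Δx|.
0–2 s: |Δx| = |9 − 6| = 3 m
2–7 s: |Δx| = |-7 − 9| = 16 m
7–8 s: |Δx| = |-9 − -7| = 2 m
8–14 s: |Δx| = |4 − -9| = 13 m
Total path = 34 m; average speed = 34/14 = 17/7 m/s.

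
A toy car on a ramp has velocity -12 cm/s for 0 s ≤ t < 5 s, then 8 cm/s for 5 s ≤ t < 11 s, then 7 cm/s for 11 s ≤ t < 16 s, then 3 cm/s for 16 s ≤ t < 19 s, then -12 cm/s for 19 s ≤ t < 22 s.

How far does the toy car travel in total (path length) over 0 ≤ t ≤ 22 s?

Distance (not displacement) is the total path length: add the absolute areas under v-t.
0–5 s: |-12| × 5 = 60 cm
5–11 s: |8| × 6 = 48 cm
11–16 s: |7| × 5 = 35 cm
16–19 s: |3| × 3 = 9 cm
19–22 s: |-12| × 3 = 36 cm
Total distance = 188 cm

188 cm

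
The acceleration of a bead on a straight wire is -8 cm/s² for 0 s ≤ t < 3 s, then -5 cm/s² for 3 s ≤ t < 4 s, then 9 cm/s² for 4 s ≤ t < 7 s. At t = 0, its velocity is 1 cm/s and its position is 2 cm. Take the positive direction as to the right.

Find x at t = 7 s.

On each constant-a segment, Δv = aΔt and Δx = v₀Δt + ½aΔt²; chain segment to segment.
0–3 s: v starts 1 cm/s; Δx = 1·3 + ½·-8·3² = -33 cm; v ends -23 cm/s.
3–4 s: v starts -23 cm/s; Δx = -23·1 + ½·-5·1² = -25.5 cm; v ends -28 cm/s.
4–7 s: v starts -28 cm/s; Δx = -28·3 + ½·9·3² = -43.5 cm; v ends -1 cm/s.
x(7) = 2 + Σ Δx = -100 cm.

-100 cm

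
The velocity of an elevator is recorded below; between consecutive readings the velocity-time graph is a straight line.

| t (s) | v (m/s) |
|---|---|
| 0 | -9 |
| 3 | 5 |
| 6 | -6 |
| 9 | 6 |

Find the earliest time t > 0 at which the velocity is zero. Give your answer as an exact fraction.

v changes sign on 0–3 s (from -9 to 5); the graph is linear there, so v = 0 at t = 0 + (9)·(3 − 0)/(5 − -9) = 27/14 s.

t = 27/14 s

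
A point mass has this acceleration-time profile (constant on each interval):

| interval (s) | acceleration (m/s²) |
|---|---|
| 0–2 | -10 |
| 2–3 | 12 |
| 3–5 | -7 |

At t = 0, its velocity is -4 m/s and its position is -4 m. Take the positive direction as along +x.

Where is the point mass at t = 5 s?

-88 m

On each constant-a segment, Δv = aΔt and Δx = v₀Δt + ½aΔt²; chain segment to segment.
0–2 s: v starts -4 m/s; Δx = -4·2 + ½·-10·2² = -28 m; v ends -24 m/s.
2–3 s: v starts -24 m/s; Δx = -24·1 + ½·12·1² = -18 m; v ends -12 m/s.
3–5 s: v starts -12 m/s; Δx = -12·2 + ½·-7·2² = -38 m; v ends -26 m/s.
x(5) = -4 + Σ Δx = -88 m.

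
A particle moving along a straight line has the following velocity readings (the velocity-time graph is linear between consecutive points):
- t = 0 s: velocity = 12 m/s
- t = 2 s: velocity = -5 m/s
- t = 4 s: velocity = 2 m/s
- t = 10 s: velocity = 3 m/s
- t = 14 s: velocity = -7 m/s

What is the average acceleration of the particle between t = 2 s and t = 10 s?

1 m/s²

Average acceleration = Δv/Δt = (3 − -5)/(10 − 2) = 1 m/s².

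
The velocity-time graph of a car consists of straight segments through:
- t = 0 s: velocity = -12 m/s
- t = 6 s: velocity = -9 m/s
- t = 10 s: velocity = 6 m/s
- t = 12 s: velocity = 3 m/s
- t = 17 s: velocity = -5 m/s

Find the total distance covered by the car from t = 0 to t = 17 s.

Total distance travelled is ∫|v| dt — sum the magnitudes of each area piece.
0–6 s: |½(-12 + -9)(6)| = 63 m
6–10 s: v = 0 at t = 8.4 s; triangle areas 10.8 + 4.8 = 15.6 m
10–12 s: |½(6 + 3)(2)| = 9 m
12–17 s: v = 0 at t = 13.875 s; triangle areas 2.8125 + 7.8125 = 10.625 m
Total distance = 98.225 m

98.225 m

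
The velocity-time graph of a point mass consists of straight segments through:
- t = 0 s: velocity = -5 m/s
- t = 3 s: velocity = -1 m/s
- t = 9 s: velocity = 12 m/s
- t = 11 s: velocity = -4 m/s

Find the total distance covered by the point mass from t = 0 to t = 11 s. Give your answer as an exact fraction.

Distance (not displacement) is the total path length: add the absolute areas under v-t.
0–3 s: |½(-5 + -1)(3)| = 9 m
3–9 s: v = 0 at t = 45/13 s; triangle areas 3/13 + 432/13 = 435/13 m
9–11 s: v = 0 at t = 10.5 s; triangle areas 9 + 1 = 10 m
Total distance = 682/13 m

682/13 m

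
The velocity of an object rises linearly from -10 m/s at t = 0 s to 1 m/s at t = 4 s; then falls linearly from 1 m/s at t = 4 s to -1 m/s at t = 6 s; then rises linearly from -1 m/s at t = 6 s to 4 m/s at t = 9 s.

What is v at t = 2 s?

-4.5 m/s

On 0–4 s the graph is linear from -10 to 1 m/s: v(2) = -10 + (1 − -10)·(2 − 0)/(4 − 0) = -4.5 m/s.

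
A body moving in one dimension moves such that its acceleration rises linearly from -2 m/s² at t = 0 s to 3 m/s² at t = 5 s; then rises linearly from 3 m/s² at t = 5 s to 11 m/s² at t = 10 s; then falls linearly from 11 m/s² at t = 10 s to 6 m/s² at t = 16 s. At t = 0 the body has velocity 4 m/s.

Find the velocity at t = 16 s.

Δv equals the area under the a-t graph; then v = v₀ + Δv.
0–5 s: ½(-2 + 3)(5) = 2.5 m/s
5–10 s: ½(3 + 11)(5) = 35 m/s
10–16 s: ½(11 + 6)(6) = 51 m/s
Δv = 88.5 m/s, so v(16) = 4 + (88.5) = 92.5 m/s.

92.5 m/s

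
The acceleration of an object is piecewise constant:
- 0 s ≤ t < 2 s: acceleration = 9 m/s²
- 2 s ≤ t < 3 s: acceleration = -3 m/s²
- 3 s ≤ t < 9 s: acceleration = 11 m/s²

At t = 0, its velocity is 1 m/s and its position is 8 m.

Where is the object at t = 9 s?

339.5 m

On each constant-a segment, Δv = aΔt and Δx = v₀Δt + ½aΔt²; chain segment to segment.
0–2 s: v starts 1 m/s; Δx = 1·2 + ½·9·2² = 20 m; v ends 19 m/s.
2–3 s: v starts 19 m/s; Δx = 19·1 + ½·-3·1² = 17.5 m; v ends 16 m/s.
3–9 s: v starts 16 m/s; Δx = 16·6 + ½·11·6² = 294 m; v ends 82 m/s.
x(9) = 8 + Σ Δx = 339.5 m.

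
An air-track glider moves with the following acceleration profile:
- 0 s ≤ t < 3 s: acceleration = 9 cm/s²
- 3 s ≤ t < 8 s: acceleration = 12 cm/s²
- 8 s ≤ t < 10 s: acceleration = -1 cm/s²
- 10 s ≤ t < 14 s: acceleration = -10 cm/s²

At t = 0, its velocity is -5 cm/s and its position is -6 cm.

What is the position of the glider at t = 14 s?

On each constant-a segment, Δv = aΔt and Δx = v₀Δt + ½aΔt²; chain segment to segment.
0–3 s: v starts -5 cm/s; Δx = -5·3 + ½·9·3² = 25.5 cm; v ends 22 cm/s.
3–8 s: v starts 22 cm/s; Δx = 22·5 + ½·12·5² = 260 cm; v ends 82 cm/s.
8–10 s: v starts 82 cm/s; Δx = 82·2 + ½·-1·2² = 162 cm; v ends 80 cm/s.
10–14 s: v starts 80 cm/s; Δx = 80·4 + ½·-10·4² = 240 cm; v ends 40 cm/s.
x(14) = -6 + Σ Δx = 681.5 cm.

681.5 cm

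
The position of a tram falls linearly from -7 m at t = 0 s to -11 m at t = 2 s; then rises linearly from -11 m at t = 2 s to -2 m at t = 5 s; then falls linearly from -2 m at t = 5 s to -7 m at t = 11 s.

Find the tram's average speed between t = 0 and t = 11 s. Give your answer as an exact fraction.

18/11 m/s

Average speed = (total path length)/(elapsed time); on a piecewise-linear x-t graph the path length is Σ|Δx|.
0–2 s: |Δx| = |-11 − -7| = 4 m
2–5 s: |Δx| = |-2 − -11| = 9 m
5–11 s: |Δx| = |-7 − -2| = 5 m
Total path = 18 m; average speed = 18/11 = 18/11 m/s.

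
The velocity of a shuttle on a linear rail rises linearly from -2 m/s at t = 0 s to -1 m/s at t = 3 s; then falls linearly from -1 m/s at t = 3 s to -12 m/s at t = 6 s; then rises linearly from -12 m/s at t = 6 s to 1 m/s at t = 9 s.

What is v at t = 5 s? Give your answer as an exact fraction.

On 3–6 s the graph is linear from -1 to -12 m/s: v(5) = -1 + (-12 − -1)·(5 − 3)/(6 − 3) = -25/3 m/s.

-25/3 m/s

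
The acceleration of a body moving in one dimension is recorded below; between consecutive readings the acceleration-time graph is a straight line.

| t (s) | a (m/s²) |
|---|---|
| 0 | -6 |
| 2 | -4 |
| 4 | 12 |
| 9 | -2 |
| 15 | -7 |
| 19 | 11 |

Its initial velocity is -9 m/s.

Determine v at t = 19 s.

-5 m/s

Δv equals the area under the a-t graph; then v = v₀ + Δv.
0–2 s: ½(-6 + -4)(2) = -10 m/s
2–4 s: ½(-4 + 12)(2) = 8 m/s
4–9 s: ½(12 + -2)(5) = 25 m/s
9–15 s: ½(-2 + -7)(6) = -27 m/s
15–19 s: ½(-7 + 11)(4) = 8 m/s
Δv = 4 m/s, so v(19) = -9 + (4) = -5 m/s.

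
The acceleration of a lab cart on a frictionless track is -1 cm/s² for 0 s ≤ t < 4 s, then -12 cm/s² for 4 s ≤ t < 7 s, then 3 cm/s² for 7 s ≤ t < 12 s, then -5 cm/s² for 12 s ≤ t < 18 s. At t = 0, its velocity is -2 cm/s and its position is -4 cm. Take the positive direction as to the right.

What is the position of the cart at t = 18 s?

-516.5 cm

On each constant-a segment, Δv = aΔt and Δx = v₀Δt + ½aΔt²; chain segment to segment.
0–4 s: v starts -2 cm/s; Δx = -2·4 + ½·-1·4² = -16 cm; v ends -6 cm/s.
4–7 s: v starts -6 cm/s; Δx = -6·3 + ½·-12·3² = -72 cm; v ends -42 cm/s.
7–12 s: v starts -42 cm/s; Δx = -42·5 + ½·3·5² = -172.5 cm; v ends -27 cm/s.
12–18 s: v starts -27 cm/s; Δx = -27·6 + ½·-5·6² = -252 cm; v ends -57 cm/s.
x(18) = -4 + Σ Δx = -516.5 cm.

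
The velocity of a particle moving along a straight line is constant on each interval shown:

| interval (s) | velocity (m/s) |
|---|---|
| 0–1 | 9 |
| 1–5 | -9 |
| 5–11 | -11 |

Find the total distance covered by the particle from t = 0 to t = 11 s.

Total distance travelled is ∫|v| dt — sum the magnitudes of each area piece.
0–1 s: |9| × 1 = 9 m
1–5 s: |-9| × 4 = 36 m
5–11 s: |-11| × 6 = 66 m
Total distance = 111 m

111 m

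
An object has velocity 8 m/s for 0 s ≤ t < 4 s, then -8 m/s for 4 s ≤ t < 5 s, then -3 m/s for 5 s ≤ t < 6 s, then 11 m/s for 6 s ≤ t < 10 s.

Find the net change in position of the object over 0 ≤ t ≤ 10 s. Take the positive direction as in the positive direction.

Displacement is the signed area under the v-t curve.
0–4 s: 8 × 4 = 32 m
4–5 s: -8 × 1 = -8 m
5–6 s: -3 × 1 = -3 m
6–10 s: 11 × 4 = 44 m
Net displacement = 65 m

65 m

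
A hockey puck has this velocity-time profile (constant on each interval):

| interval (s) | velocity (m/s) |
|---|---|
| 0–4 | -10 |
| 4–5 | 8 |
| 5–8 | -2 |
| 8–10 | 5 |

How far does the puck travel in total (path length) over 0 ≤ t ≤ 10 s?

Distance (not displacement) is the total path length: add the absolute areas under v-t.
0–4 s: |-10| × 4 = 40 m
4–5 s: |8| × 1 = 8 m
5–8 s: |-2| × 3 = 6 m
8–10 s: |5| × 2 = 10 m
Total distance = 64 m

64 m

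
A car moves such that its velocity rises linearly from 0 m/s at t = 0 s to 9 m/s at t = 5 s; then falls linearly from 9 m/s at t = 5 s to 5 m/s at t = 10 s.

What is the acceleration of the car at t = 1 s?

1.8 m/s²

Acceleration is the slope of the v-t graph on 0–5 s: (9 − 0)/(5 − 0) = 1.8 m/s².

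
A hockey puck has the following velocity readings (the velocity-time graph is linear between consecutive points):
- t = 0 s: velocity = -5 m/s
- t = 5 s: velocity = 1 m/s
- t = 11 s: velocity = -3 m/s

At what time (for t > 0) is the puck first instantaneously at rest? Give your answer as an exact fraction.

t = 25/6 s

v changes sign on 0–5 s (from -5 to 1); the graph is linear there, so v = 0 at t = 0 + (5)·(5 − 0)/(1 − -5) = 25/6 s.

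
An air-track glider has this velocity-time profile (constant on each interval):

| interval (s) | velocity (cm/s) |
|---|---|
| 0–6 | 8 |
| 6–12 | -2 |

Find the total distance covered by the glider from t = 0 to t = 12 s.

60 cm

Total distance travelled is ∫|v| dt — sum the magnitudes of each area piece.
0–6 s: |8| × 6 = 48 cm
6–12 s: |-2| × 6 = 12 cm
Total distance = 60 cm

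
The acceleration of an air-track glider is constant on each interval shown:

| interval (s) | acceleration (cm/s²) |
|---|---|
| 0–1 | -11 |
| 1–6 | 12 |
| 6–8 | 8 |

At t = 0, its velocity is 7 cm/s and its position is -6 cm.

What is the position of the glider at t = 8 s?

On each constant-a segment, Δv = aΔt and Δx = v₀Δt + ½aΔt²; chain segment to segment.
0–1 s: v starts 7 cm/s; Δx = 7·1 + ½·-11·1² = 1.5 cm; v ends -4 cm/s.
1–6 s: v starts -4 cm/s; Δx = -4·5 + ½·12·5² = 130 cm; v ends 56 cm/s.
6–8 s: v starts 56 cm/s; Δx = 56·2 + ½·8·2² = 128 cm; v ends 72 cm/s.
x(8) = -6 + Σ Δx = 253.5 cm.

253.5 cm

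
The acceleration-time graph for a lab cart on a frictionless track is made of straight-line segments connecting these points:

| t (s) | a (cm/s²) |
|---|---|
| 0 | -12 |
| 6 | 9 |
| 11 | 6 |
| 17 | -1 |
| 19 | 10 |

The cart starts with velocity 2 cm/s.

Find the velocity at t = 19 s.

Δv equals the area under the a-t graph; then v = v₀ + Δv.
0–6 s: ½(-12 + 9)(6) = -9 cm/s
6–11 s: ½(9 + 6)(5) = 37.5 cm/s
11–17 s: ½(6 + -1)(6) = 15 cm/s
17–19 s: ½(-1 + 10)(2) = 9 cm/s
Δv = 52.5 cm/s, so v(19) = 2 + (52.5) = 54.5 cm/s.

54.5 cm/s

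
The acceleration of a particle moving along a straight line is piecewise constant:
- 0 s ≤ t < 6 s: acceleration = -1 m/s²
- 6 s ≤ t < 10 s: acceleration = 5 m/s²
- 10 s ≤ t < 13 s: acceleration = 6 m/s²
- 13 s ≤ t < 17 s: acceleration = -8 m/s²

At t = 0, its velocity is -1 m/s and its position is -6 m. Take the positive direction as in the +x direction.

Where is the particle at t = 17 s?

On each constant-a segment, Δv = aΔt and Δx = v₀Δt + ½aΔt²; chain segment to segment.
0–6 s: v starts -1 m/s; Δx = -1·6 + ½·-1·6² = -24 m; v ends -7 m/s.
6–10 s: v starts -7 m/s; Δx = -7·4 + ½·5·4² = 12 m; v ends 13 m/s.
10–13 s: v starts 13 m/s; Δx = 13·3 + ½·6·3² = 66 m; v ends 31 m/s.
13–17 s: v starts 31 m/s; Δx = 31·4 + ½·-8·4² = 60 m; v ends -1 m/s.
x(17) = -6 + Σ Δx = 108 m.

108 m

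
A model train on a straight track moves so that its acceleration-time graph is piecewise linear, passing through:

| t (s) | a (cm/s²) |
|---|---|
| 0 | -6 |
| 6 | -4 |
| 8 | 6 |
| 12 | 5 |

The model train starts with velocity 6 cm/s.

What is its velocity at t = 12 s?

Δv equals the area under the a-t graph; then v = v₀ + Δv.
0–6 s: ½(-6 + -4)(6) = -30 cm/s
6–8 s: ½(-4 + 6)(2) = 2 cm/s
8–12 s: ½(6 + 5)(4) = 22 cm/s
Δv = -6 cm/s, so v(12) = 6 + (-6) = 0 cm/s.

0 cm/s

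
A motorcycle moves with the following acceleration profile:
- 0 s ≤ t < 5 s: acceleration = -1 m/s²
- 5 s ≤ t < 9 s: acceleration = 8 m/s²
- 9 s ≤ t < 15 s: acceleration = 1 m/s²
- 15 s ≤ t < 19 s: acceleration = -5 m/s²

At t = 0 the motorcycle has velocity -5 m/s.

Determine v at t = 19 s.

Δv equals the area under the a-t graph; then v = v₀ + Δv.
0–5 s: -1 × 5 = -5 m/s
5–9 s: 8 × 4 = 32 m/s
9–15 s: 1 × 6 = 6 m/s
15–19 s: -5 × 4 = -20 m/s
Δv = 13 m/s, so v(19) = -5 + (13) = 8 m/s.

8 m/s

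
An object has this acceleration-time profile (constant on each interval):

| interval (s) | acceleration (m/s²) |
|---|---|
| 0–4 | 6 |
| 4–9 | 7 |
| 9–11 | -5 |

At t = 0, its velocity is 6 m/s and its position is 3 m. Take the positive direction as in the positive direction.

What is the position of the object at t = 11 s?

On each constant-a segment, Δv = aΔt and Δx = v₀Δt + ½aΔt²; chain segment to segment.
0–4 s: v starts 6 m/s; Δx = 6·4 + ½·6·4² = 72 m; v ends 30 m/s.
4–9 s: v starts 30 m/s; Δx = 30·5 + ½·7·5² = 237.5 m; v ends 65 m/s.
9–11 s: v starts 65 m/s; Δx = 65·2 + ½·-5·2² = 120 m; v ends 55 m/s.
x(11) = 3 + Σ Δx = 432.5 m.

432.5 m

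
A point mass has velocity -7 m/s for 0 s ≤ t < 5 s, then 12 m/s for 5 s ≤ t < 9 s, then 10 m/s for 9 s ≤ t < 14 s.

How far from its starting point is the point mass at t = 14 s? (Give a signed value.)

63 m

Displacement is the signed area under the v-t curve.
0–5 s: -7 × 5 = -35 m
5–9 s: 12 × 4 = 48 m
9–14 s: 10 × 5 = 50 m
Net displacement = 63 m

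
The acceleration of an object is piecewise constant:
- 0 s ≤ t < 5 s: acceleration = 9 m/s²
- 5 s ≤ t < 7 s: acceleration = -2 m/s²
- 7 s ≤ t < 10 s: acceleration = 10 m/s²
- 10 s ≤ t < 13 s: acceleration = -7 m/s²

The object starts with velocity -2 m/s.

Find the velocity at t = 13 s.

Δv equals the area under the a-t graph; then v = v₀ + Δv.
0–5 s: 9 × 5 = 45 m/s
5–7 s: -2 × 2 = -4 m/s
7–10 s: 10 × 3 = 30 m/s
10–13 s: -7 × 3 = -21 m/s
Δv = 50 m/s, so v(13) = -2 + (50) = 48 m/s.

48 m/s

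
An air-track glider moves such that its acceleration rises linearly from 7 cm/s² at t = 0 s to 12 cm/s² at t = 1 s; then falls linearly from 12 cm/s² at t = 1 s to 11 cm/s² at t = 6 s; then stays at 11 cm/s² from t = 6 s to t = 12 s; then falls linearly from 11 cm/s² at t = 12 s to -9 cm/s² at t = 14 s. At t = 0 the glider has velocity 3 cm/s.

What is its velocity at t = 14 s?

Δv equals the area under the a-t graph; then v = v₀ + Δv.
0–1 s: ½(7 + 12)(1) = 9.5 cm/s
1–6 s: ½(12 + 11)(5) = 57.5 cm/s
6–12 s: 11 × 6 = 66 cm/s
12–14 s: ½(11 + -9)(2) = 2 cm/s
Δv = 135 cm/s, so v(14) = 3 + (135) = 138 cm/s.

138 cm/s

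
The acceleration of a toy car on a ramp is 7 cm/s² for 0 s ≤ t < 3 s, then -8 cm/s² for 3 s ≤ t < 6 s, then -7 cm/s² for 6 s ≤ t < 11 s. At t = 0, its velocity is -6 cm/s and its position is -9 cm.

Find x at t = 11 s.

-119 cm

On each constant-a segment, Δv = aΔt and Δx = v₀Δt + ½aΔt²; chain segment to segment.
0–3 s: v starts -6 cm/s; Δx = -6·3 + ½·7·3² = 13.5 cm; v ends 15 cm/s.
3–6 s: v starts 15 cm/s; Δx = 15·3 + ½·-8·3² = 9 cm; v ends -9 cm/s.
6–11 s: v starts -9 cm/s; Δx = -9·5 + ½·-7·5² = -132.5 cm; v ends -44 cm/s.
x(11) = -9 + Σ Δx = -119 cm.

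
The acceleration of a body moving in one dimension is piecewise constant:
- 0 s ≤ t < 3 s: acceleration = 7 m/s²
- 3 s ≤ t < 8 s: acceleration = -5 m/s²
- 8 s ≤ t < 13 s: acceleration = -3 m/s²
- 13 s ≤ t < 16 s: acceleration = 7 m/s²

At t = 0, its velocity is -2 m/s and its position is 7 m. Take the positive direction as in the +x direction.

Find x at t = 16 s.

On each constant-a segment, Δv = aΔt and Δx = v₀Δt + ½aΔt²; chain segment to segment.
0–3 s: v starts -2 m/s; Δx = -2·3 + ½·7·3² = 25.5 m; v ends 19 m/s.
3–8 s: v starts 19 m/s; Δx = 19·5 + ½·-5·5² = 32.5 m; v ends -6 m/s.
8–13 s: v starts -6 m/s; Δx = -6·5 + ½·-3·5² = -67.5 m; v ends -21 m/s.
13–16 s: v starts -21 m/s; Δx = -21·3 + ½·7·3² = -31.5 m; v ends 0 m/s.
x(16) = 7 + Σ Δx = -34 m.

-34 m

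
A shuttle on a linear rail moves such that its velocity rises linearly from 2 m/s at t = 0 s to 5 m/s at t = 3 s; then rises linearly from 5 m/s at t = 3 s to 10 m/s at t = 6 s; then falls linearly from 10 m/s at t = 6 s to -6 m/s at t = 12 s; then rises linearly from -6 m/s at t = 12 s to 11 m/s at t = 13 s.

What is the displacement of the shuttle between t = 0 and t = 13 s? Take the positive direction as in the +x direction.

Net displacement equals the area under the velocity-time graph (areas below the axis count negative).
0–3 s: ½(2 + 5)(3) = 10.5 m
3–6 s: ½(5 + 10)(3) = 22.5 m
6–12 s: ½(10 + -6)(6) = 12 m
12–13 s: ½(-6 + 11)(1) = 2.5 m
Net displacement = 47.5 m

47.5 m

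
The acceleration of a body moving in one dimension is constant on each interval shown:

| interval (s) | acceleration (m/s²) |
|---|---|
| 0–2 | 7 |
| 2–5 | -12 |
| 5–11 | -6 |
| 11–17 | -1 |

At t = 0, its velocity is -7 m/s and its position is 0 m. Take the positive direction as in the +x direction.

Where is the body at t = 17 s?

-723 m

On each constant-a segment, Δv = aΔt and Δx = v₀Δt + ½aΔt²; chain segment to segment.
0–2 s: v starts -7 m/s; Δx = -7·2 + ½·7·2² = 0 m; v ends 7 m/s.
2–5 s: v starts 7 m/s; Δx = 7·3 + ½·-12·3² = -33 m; v ends -29 m/s.
5–11 s: v starts -29 m/s; Δx = -29·6 + ½·-6·6² = -282 m; v ends -65 m/s.
11–17 s: v starts -65 m/s; Δx = -65·6 + ½·-1·6² = -408 m; v ends -71 m/s.
x(17) = 0 + Σ Δx = -723 m.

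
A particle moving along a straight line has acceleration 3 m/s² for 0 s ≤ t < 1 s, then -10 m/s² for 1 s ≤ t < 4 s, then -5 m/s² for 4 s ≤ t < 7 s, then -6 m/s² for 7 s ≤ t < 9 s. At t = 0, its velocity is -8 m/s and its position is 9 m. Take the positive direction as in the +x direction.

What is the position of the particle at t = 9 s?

-297 m

On each constant-a segment, Δv = aΔt and Δx = v₀Δt + ½aΔt²; chain segment to segment.
0–1 s: v starts -8 m/s; Δx = -8·1 + ½·3·1² = -6.5 m; v ends -5 m/s.
1–4 s: v starts -5 m/s; Δx = -5·3 + ½·-10·3² = -60 m; v ends -35 m/s.
4–7 s: v starts -35 m/s; Δx = -35·3 + ½·-5·3² = -127.5 m; v ends -50 m/s.
7–9 s: v starts -50 m/s; Δx = -50·2 + ½·-6·2² = -112 m; v ends -62 m/s.
x(9) = 9 + Σ Δx = -297 m.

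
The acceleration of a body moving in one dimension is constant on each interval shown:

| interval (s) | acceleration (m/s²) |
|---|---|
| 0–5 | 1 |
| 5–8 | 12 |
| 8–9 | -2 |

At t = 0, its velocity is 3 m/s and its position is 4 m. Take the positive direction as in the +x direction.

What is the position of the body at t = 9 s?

152.5 m

On each constant-a segment, Δv = aΔt and Δx = v₀Δt + ½aΔt²; chain segment to segment.
0–5 s: v starts 3 m/s; Δx = 3·5 + ½·1·5² = 27.5 m; v ends 8 m/s.
5–8 s: v starts 8 m/s; Δx = 8·3 + ½·12·3² = 78 m; v ends 44 m/s.
8–9 s: v starts 44 m/s; Δx = 44·1 + ½·-2·1² = 43 m; v ends 42 m/s.
x(9) = 4 + Σ Δx = 152.5 m.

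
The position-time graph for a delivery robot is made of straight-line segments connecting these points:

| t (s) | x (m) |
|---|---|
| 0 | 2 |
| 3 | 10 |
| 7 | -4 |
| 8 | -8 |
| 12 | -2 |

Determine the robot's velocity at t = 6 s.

-3.5 m/s

Velocity is the slope of the x-t graph on 3–7 s: (-4 − 10)/(7 − 3) = -3.5 m/s.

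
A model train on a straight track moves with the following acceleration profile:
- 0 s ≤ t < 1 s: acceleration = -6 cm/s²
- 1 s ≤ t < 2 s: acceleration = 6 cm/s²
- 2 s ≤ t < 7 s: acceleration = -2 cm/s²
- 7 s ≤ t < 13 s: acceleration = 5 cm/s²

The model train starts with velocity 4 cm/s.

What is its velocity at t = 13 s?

24 cm/s

Δv equals the area under the a-t graph; then v = v₀ + Δv.
0–1 s: -6 × 1 = -6 cm/s
1–2 s: 6 × 1 = 6 cm/s
2–7 s: -2 × 5 = -10 cm/s
7–13 s: 5 × 6 = 30 cm/s
Δv = 20 cm/s, so v(13) = 4 + (20) = 24 cm/s.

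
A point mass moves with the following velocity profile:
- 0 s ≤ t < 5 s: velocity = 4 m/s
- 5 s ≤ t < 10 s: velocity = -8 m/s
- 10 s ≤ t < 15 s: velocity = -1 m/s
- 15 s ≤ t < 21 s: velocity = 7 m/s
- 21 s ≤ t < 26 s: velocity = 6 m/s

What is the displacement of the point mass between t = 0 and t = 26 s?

Displacement is the signed area under the v-t curve.
0–5 s: 4 × 5 = 20 m
5–10 s: -8 × 5 = -40 m
10–15 s: -1 × 5 = -5 m
15–21 s: 7 × 6 = 42 m
21–26 s: 6 × 5 = 30 m
Net displacement = 47 m

47 m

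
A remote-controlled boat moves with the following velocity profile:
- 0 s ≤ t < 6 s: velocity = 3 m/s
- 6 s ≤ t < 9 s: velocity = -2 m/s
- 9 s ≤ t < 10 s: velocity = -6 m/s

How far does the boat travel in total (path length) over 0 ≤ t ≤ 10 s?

Total distance travelled is ∫|v| dt — sum the magnitudes of each area piece.
0–6 s: |3| × 6 = 18 m
6–9 s: |-2| × 3 = 6 m
9–10 s: |-6| × 1 = 6 m
Total distance = 30 m

30 m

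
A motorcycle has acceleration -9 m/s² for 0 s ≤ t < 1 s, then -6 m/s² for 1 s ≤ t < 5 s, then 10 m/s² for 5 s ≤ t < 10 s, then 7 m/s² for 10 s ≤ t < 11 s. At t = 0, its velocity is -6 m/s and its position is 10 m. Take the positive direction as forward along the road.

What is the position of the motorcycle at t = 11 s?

-164 m

On each constant-a segment, Δv = aΔt and Δx = v₀Δt + ½aΔt²; chain segment to segment.
0–1 s: v starts -6 m/s; Δx = -6·1 + ½·-9·1² = -10.5 m; v ends -15 m/s.
1–5 s: v starts -15 m/s; Δx = -15·4 + ½·-6·4² = -108 m; v ends -39 m/s.
5–10 s: v starts -39 m/s; Δx = -39·5 + ½·10·5² = -70 m; v ends 11 m/s.
10–11 s: v starts 11 m/s; Δx = 11·1 + ½·7·1² = 14.5 m; v ends 18 m/s.
x(11) = 10 + Σ Δx = -164 m.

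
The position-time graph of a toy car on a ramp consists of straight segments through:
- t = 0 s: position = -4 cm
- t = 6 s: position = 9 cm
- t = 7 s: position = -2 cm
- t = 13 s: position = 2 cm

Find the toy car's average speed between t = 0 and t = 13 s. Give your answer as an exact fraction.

28/13 cm/s

Average speed = (total path length)/(elapsed time); on a piecewise-linear x-t graph the path length is Σ|Δx|.
0–6 s: |Δx| = |9 − -4| = 13 cm
6–7 s: |Δx| = |-2 − 9| = 11 cm
7–13 s: |Δx| = |2 − -2| = 4 cm
Total path = 28 cm; average speed = 28/13 = 28/13 cm/s.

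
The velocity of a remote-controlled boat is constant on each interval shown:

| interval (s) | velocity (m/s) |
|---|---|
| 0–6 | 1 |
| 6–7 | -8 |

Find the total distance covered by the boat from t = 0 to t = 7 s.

14 m

Total distance travelled is ∫|v| dt — sum the magnitudes of each area piece.
0–6 s: |1| × 6 = 6 m
6–7 s: |-8| × 1 = 8 m
Total distance = 14 m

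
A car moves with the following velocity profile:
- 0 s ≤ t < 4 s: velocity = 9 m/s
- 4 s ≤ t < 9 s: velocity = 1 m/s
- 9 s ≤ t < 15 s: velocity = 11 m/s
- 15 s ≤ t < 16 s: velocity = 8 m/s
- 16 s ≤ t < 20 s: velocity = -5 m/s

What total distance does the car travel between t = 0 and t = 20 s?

135 m

Distance (not displacement) is the total path length: add the absolute areas under v-t.
0–4 s: |9| × 4 = 36 m
4–9 s: |1| × 5 = 5 m
9–15 s: |11| × 6 = 66 m
15–16 s: |8| × 1 = 8 m
16–20 s: |-5| × 4 = 20 m
Total distance = 135 m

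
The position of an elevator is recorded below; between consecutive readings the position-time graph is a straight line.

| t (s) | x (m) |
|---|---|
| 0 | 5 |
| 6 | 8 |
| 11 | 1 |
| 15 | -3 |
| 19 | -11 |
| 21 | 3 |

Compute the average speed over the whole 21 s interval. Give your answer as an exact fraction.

12/7 m/s

Average speed = (total path length)/(elapsed time); on a piecewise-linear x-t graph the path length is Σ|Δx|.
0–6 s: |Δx| = |8 − 5| = 3 m
6–11 s: |Δx| = |1 − 8| = 7 m
11–15 s: |Δx| = |-3 − 1| = 4 m
15–19 s: |Δx| = |-11 − -3| = 8 m
19–21 s: |Δx| = |3 − -11| = 14 m
Total path = 36 m; average speed = 36/21 = 12/7 m/s.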